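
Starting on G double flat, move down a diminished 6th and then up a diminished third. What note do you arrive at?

A diminished sixth down from Gbb is Bb (letter B, 7 semitones down).
A diminished third up from Bb is Dbb (letter D, 2 semitones up).

Dbb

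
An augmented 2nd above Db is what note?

A second above D lands on the letter E.
An augmented second spans 3 semitones, so Db moves to pitch class 4. On the letter E that is E.

E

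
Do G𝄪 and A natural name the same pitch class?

G## is pitch class 9; A is pitch class 9.
All spellings map to pitch class 9, so they are enharmonically equivalent.

Yes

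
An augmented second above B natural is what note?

C##

B up a major second is C#, so the target letter is C.
From B, an augmented second is 3 semitones up: C##.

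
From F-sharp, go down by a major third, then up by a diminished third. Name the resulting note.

Fb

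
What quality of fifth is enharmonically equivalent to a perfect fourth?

doubly diminished

A perfect fourth spans 5 semitones.
A fifth spanning 5 semitones is doubly diminished (the perfect fifth is 7).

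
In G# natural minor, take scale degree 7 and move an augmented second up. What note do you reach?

G##

Scale degree 7 of G# natural minor is F#.
An augmented second (3 semitones) above F# lands on the letter G, giving G##.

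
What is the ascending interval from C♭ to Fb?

Counting letters C–D–E–F gives a fourth.
Cb→Fb = 5 semitones, exactly the perfect fourth.

perfect fourth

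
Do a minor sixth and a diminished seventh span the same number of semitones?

A minor sixth spans 8 semitones; a diminished seventh spans 9.
The spans differ, so they are not enharmonic equivalents.

No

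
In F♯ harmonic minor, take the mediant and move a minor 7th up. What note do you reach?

G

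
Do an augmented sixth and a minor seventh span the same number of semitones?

An augmented sixth spans 10 semitones; a minor seventh spans 10.
They are enharmonically equivalent.

Yes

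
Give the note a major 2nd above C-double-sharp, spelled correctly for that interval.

D##

A second above C lands on the letter D.
A major second spans 2 semitones, so C## moves to pitch class 4. On the letter D that is D##.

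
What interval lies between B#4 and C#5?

minor second

Counting letters B–C gives a second.
B#→C# = 1 semitone, 1 narrower than the major second (2), so minor.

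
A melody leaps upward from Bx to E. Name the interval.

The letter names run B→E, a span of 3 letter steps, so the interval is some kind of fourth.
B## to E is 3 semitones. A perfect fourth is 5, so 3 makes it doubly diminished.

doubly diminished fourth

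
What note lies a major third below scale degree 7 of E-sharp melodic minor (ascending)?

B#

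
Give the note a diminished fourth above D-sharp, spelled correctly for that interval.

A fourth above D lands on the letter G.
A diminished fourth spans 4 semitones, so D# moves to pitch class 7. On the letter G that is G.

G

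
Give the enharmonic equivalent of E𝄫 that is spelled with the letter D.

D

Plain D sits at the same pitch as Ebb, so on the letter D the same pitch needs a natural: D.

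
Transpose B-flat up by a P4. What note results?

Eb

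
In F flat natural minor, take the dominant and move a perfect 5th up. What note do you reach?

Gb

The dominant of Fb natural minor is Cb.
A perfect fifth (7 semitones) above Cb lands on the letter G, giving Gb.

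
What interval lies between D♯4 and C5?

diminished seventh

Counting letters D–E–F–G–A–B–C gives a seventh.
D#→C = 9 semitones, 2 narrower than the major seventh (11), so diminished.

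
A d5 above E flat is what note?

E up a perfect fifth is B, so the target letter is B.
From Eb, a diminished fifth is 6 semitones up: Bbb.

Bbb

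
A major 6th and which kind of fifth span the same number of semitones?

A major sixth spans 9 semitones.
A fifth spanning 9 semitones is doubly augmented (the perfect fifth is 7).

doubly augmented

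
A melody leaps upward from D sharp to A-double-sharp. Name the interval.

augmented fifth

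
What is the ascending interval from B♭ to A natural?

major seventh

The letter names run B→A, a span of 6 letter steps, so the interval is some kind of seventh.
Bb to A is 11 semitones. A major seventh is 11, so 11 makes it major.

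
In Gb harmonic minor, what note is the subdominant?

The Gb harmonic minor scale runs Gb Ab Bbb Cb Db Ebb F.
Degree 4 is Cb.

Cb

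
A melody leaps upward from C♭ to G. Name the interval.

augmented fifth

The letter names run C→G, a span of 4 letter steps, so the interval is some kind of fifth.
Cb to G is 8 semitones. A perfect fifth is 7, so 8 makes it augmented.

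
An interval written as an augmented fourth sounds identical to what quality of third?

doubly augmented

An augmented fourth spans 6 semitones.
A third spanning 6 semitones is doubly augmented (the major third is 4).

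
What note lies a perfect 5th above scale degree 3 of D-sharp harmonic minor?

Scale degree 3 of D# harmonic minor is F#.
A perfect fifth (7 semitones) above F# lands on the letter C, giving C#.

C#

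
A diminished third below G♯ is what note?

G down a major third is Eb, so the target letter is E.
From G#, a diminished third is 2 semitones down: E##.

E##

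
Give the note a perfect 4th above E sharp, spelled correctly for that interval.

A#

E up a perfect fourth is A, so the target letter is A.
From E#, a perfect fourth is 5 semitones up: A#.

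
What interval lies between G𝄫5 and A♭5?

augmented second

Counting letters G–A gives a second.
Gbb→Ab = 3 semitones, 1 wider than the major second (2), so augmented.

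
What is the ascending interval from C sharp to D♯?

The letter names run C→D, a span of 1 letter step, so the interval is some kind of second.
C# to D# is 2 semitones. A major second is 2, so 2 makes it major.

major second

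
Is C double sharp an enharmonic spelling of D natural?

C## is pitch class 2; D is pitch class 2.
All spellings map to pitch class 2, so they are enharmonically equivalent.

Yes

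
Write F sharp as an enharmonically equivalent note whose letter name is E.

Plain E sits 2 semitones below F#, so on the letter E the same pitch needs a double sharp: E##.

E##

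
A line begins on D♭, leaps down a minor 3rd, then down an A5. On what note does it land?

A minor third down from Db is Bb (letter B, 3 semitones down).
An augmented fifth down from Bb is Ebb (letter E, 8 semitones down).

Ebb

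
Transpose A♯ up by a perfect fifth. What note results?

E#

A fifth above A lands on the letter E.
A perfect fifth spans 7 semitones, so A# moves to pitch class 5. On the letter E that is E#.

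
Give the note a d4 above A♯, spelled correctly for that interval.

D

A up a perfect fourth is D, so the target letter is D.
From A#, a diminished fourth is 4 semitones up: D.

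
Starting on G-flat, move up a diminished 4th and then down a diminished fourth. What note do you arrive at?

A diminished fourth up from Gb is Cbb (letter C, 4 semitones up).
A diminished fourth down from Cbb is Gb (letter G, 4 semitones down).

Gb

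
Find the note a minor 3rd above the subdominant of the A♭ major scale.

Fb

The subdominant of Ab major is Db.
A minor third (3 semitones) above Db lands on the letter F, giving Fb.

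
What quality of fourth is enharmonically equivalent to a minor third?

A minor third spans 3 semitones.
A fourth spanning 3 semitones is doubly diminished (the perfect fourth is 5).

doubly diminished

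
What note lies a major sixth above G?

E

G up a major sixth is E, so the target letter is E.
From G, a major sixth is 9 semitones up: E.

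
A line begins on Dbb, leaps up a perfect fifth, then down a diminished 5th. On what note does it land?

Db

A perfect fifth up from Dbb is Abb (letter A, 7 semitones up).
A diminished fifth down from Abb is Db (letter D, 6 semitones down).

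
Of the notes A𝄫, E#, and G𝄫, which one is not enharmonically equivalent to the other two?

Abb

In 12-tone equal temperament, enharmonic equivalents share a pitch class. Abb is pitch class 7; E# is pitch class 5; Gbb is pitch class 5.
E# and Gbb share pitch class 5, while Abb is pitch class 7.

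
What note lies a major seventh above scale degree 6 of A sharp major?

E##

Scale degree 6 of A# major is F##.
A major seventh (11 semitones) above F## lands on the letter E, giving E##.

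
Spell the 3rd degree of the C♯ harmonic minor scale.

E

The C# harmonic minor scale runs C# D# E F# G# A B#.
Degree 3 is E.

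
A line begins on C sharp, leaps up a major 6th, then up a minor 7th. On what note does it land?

G#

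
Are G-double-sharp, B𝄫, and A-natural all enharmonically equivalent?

G## = pitch class 9 and Bbb = pitch class 9 and A = pitch class 9 — the same pitch class, so they are enharmonic equivalents.

Yes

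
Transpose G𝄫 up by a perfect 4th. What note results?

G up a perfect fourth is C, so the target letter is C.
From Gbb, a perfect fourth is 5 semitones up: Cbb.

Cbb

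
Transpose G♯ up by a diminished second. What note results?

Ab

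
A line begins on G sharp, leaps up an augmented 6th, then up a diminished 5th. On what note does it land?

An augmented sixth up from G# is E## (letter E, 10 semitones up).
A diminished fifth up from E## is B# (letter B, 6 semitones up).

B#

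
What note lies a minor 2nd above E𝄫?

Fbb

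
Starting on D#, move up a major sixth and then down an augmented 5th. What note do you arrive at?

E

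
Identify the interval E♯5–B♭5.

doubly diminished fifth

Counting letters E–F–G–A–B gives a fifth.
E#→Bb = 5 semitones, 2 narrower than the perfect fifth (7), so doubly diminished.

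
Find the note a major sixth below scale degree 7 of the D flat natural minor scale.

Scale degree 7 of Db natural minor is Cb.
A major sixth (9 semitones) below Cb lands on the letter E, giving Ebb.

Ebb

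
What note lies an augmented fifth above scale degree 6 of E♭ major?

Scale degree 6 of Eb major is C.
An augmented fifth (8 semitones) above C lands on the letter G, giving G#.

G#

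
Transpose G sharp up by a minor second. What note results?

A

A second above G lands on the letter A.
A minor second spans 1 semitone, so G# moves to pitch class 9. On the letter A that is A.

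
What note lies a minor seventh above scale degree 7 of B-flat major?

Scale degree 7 of Bb major is A.
A minor seventh (10 semitones) above A lands on the letter G, giving G.

G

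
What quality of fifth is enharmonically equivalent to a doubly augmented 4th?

perfect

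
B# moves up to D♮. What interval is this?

Counting letters B–C–D gives a third.
B#→D = 2 semitones, 2 narrower than the major third (4), so diminished.

diminished third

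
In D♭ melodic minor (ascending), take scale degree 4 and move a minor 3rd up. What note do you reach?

Scale degree 4 of Db melodic minor (ascending) is Gb.
A minor third (3 semitones) above Gb lands on the letter B, giving Bbb.

Bbb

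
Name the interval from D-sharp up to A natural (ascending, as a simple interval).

Counting letters D–E–F–G–A gives a fifth.
D#→A = 6 semitones, 1 narrower than the perfect fifth (7), so diminished.

diminished fifth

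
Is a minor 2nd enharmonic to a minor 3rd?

No

A minor second spans 1 semitone; a minor third spans 3.
The spans differ, so they are not enharmonic equivalents.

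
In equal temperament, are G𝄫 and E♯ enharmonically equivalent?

Gbb is pitch class 5; E# is pitch class 5.
All spellings map to pitch class 5, so they are enharmonically equivalent.

Yes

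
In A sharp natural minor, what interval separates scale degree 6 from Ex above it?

Scale degree 6 of A# natural minor is F#.
F# up to E##: letters F→E make it a seventh; 12 semitones makes it augmented.

augmented seventh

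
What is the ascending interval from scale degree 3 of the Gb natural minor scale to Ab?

major seventh

Scale degree 3 of Gb natural minor is Bbb.
Bbb up to Ab: letters B→A make it a seventh; 11 semitones makes it major.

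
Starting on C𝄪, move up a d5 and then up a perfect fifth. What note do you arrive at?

D#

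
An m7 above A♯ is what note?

A seventh above A lands on the letter G.
A minor seventh spans 10 semitones, so A# moves to pitch class 8. On the letter G that is G#.

G#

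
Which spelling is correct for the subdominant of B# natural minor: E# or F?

Each scale degree takes a distinct letter name. Degree 4 of a scale on B must use the letter E.
E# and F are enharmonically the same pitch, but only E# uses the letter E, so it is the correct spelling here.

E#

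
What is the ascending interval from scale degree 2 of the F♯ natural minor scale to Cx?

Scale degree 2 of F# natural minor is G#.
G# up to C##: letters G→C make it a fourth; 6 semitones makes it augmented.

augmented fourth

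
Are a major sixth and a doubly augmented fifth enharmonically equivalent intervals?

A major sixth spans 9 semitones; a doubly augmented fifth spans 9.
They are enharmonically equivalent.

Yes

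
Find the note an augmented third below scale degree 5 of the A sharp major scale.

C

Scale degree 5 of A# major is E#.
An augmented third (5 semitones) below E# lands on the letter C, giving C.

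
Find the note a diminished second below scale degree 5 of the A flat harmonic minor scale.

Scale degree 5 of Ab harmonic minor is Eb.
A diminished second (0 semitones) below Eb lands on the letter D, giving D#.

D#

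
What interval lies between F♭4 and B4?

doubly augmented fourth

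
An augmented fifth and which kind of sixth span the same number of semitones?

An augmented fifth spans 8 semitones.
A sixth spanning 8 semitones is minor (the major sixth is 9).

minor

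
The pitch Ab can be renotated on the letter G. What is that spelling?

Plain G sits 1 semitone below Ab, so on the letter G the same pitch needs a sharp: G#.

G#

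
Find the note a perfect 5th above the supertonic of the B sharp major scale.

G##

The supertonic of B# major is C##.
A perfect fifth (7 semitones) above C## lands on the letter G, giving G##.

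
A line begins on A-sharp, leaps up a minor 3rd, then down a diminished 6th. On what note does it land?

E##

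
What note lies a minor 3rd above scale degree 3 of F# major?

C#

Scale degree 3 of F# major is A#.
A minor third (3 semitones) above A# lands on the letter C, giving C#.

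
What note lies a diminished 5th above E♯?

B

A fifth above E lands on the letter B.
A diminished fifth spans 6 semitones, so E# moves to pitch class 11. On the letter B that is B.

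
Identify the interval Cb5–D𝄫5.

Counting letters C–D gives a second.
Cb→Dbb = 1 semitone, 1 narrower than the major second (2), so minor.

minor second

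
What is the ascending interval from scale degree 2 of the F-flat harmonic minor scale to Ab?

major second

Scale degree 2 of Fb harmonic minor is Gb.
Gb up to Ab: letters G→A make it a second; 2 semitones makes it major.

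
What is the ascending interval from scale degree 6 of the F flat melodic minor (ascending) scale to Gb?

perfect fourth

Scale degree 6 of Fb melodic minor (ascending) is Db.
Db up to Gb: letters D→G make it a fourth; 5 semitones makes it perfect.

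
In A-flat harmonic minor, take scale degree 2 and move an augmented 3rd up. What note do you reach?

D#

Scale degree 2 of Ab harmonic minor is Bb.
An augmented third (5 semitones) above Bb lands on the letter D, giving D#.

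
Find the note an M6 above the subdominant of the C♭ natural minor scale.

The subdominant of Cb natural minor is Fb.
A major sixth (9 semitones) above Fb lands on the letter D, giving Db.

Db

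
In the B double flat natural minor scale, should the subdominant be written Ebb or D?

Each scale degree takes a distinct letter name. Degree 4 of a scale on B must use the letter E.
Ebb and D are enharmonically the same pitch, but only Ebb uses the letter E, so it is the correct spelling here.

Ebb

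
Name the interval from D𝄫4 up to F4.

augmented third

Counting letters D–E–F gives a third.
Dbb→F = 5 semitones, 1 wider than the major third (4), so augmented.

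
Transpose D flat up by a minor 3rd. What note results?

Fb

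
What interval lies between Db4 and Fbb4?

diminished third

The letter names run D→F, a span of 2 letter steps, so the interval is some kind of third.
Db to Fbb is 2 semitones. A major third is 4, so 2 makes it diminished.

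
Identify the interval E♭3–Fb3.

Counting letters E–F gives a second.
Eb→Fb = 1 semitone, 1 narrower than the major second (2), so minor.

minor second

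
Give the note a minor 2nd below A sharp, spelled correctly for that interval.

G##

A down a major second is G, so the target letter is G.
From A#, a minor second is 1 semitone down: G##.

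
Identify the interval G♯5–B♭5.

diminished third

The letter names run G→B, a span of 2 letter steps, so the interval is some kind of third.
G# to Bb is 2 semitones. A major third is 4, so 2 makes it diminished.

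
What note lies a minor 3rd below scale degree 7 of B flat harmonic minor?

F#

Scale degree 7 of Bb harmonic minor is A.
A minor third (3 semitones) below A lands on the letter F, giving F#.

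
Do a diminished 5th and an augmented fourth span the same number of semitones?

Yes

A diminished fifth spans 6 semitones; an augmented fourth spans 6.
They are enharmonically equivalent.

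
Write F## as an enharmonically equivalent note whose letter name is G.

F## is pitch class 7. The letter G alone is pitch class 7.
Pitch class 7 on G needs no accidental: G.

G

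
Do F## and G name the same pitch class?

Yes

F## = pitch class 7 and G = pitch class 7 — the same pitch class, so they are enharmonic equivalents.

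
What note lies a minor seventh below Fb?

A seventh below F lands on the letter G.
A minor seventh spans 10 semitones, so Fb moves to pitch class 6. On the letter G that is Gb.

Gb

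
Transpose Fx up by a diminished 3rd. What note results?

A third above F lands on the letter A.
A diminished third spans 2 semitones, so F## moves to pitch class 9. On the letter A that is A.

A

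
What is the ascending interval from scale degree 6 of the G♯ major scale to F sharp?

minor second

Scale degree 6 of G# major is E#.
E# up to F#: letters E→F make it a second; 1 semitone makes it minor.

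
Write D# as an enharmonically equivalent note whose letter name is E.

Plain E sits 1 semitone above D#, so on the letter E the same pitch needs a flat: Eb.

Eb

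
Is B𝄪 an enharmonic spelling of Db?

B## is pitch class 1; Db is pitch class 1.
All spellings map to pitch class 1, so they are enharmonically equivalent.

Yes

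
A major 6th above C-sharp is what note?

A sixth above C lands on the letter A.
A major sixth spans 9 semitones, so C# moves to pitch class 10. On the letter A that is A#.

A#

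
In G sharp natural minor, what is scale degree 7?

Degree 7 takes the letter 6 steps above G, which is F.
In natural minor, degree 7 sits 10 semitones above the tonic. G# + 10 semitones is pitch class 6, spelled on F as F#.

F#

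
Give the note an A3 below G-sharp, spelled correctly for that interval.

A third below G lands on the letter E.
An augmented third spans 5 semitones, so G# moves to pitch class 3. On the letter E that is Eb.

Eb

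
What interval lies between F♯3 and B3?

perfect fourth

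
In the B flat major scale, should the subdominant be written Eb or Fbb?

Eb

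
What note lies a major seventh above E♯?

A seventh above E lands on the letter D.
A major seventh spans 11 semitones, so E# moves to pitch class 4. On the letter D that is D##.

D##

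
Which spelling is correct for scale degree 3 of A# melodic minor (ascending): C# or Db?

C#

Each scale degree takes a distinct letter name. Degree 3 of a scale on A must use the letter C.
C# and Db are enharmonically the same pitch, but only C# uses the letter C, so it is the correct spelling here.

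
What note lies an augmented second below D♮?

Cb

D down a major second is C, so the target letter is C.
From D, an augmented second is 3 semitones down: Cb.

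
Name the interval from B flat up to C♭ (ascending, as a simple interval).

minor second

The letter names run B→C, a span of 1 letter step, so the interval is some kind of second.
Bb to Cb is 1 semitone. A major second is 2, so 1 makes it minor.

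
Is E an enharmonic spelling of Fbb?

E is pitch class 4; Fbb is pitch class 3.
The pitch classes differ (4 vs. 3), so they are not enharmonic equivalents.

No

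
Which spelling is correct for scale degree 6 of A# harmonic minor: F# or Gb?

Each scale degree takes a distinct letter name. Degree 6 of a scale on A must use the letter F.
F# and Gb are enharmonically the same pitch, but only F# uses the letter F, so it is the correct spelling here.

F#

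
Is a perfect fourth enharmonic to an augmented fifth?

No

A perfect fourth spans 5 semitones; an augmented fifth spans 8.
The spans differ, so they are not enharmonic equivalents.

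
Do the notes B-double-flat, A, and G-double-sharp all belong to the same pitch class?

Yes

Bbb = pitch class 9 and A = pitch class 9 and G## = pitch class 9 — the same pitch class, so they are enharmonic equivalents.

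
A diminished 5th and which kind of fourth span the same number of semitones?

augmented

A diminished fifth spans 6 semitones.
A fourth spanning 6 semitones is augmented (the perfect fourth is 5).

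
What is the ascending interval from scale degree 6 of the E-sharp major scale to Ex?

Scale degree 6 of E# major is C##.
C## up to E##: letters C→E make it a third; 4 semitones makes it major.

major third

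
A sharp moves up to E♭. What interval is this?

doubly diminished fifth

The letter names run A→E, a span of 4 letter steps, so the interval is some kind of fifth.
A# to Eb is 5 semitones. A perfect fifth is 7, so 5 makes it doubly diminished.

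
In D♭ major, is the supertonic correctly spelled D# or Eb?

Eb

Each scale degree takes a distinct letter name. Degree 2 of a scale on D must use the letter E.
Eb and D# are enharmonically the same pitch, but only Eb uses the letter E, so it is the correct spelling here.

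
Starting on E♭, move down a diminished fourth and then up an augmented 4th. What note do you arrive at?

A diminished fourth down from Eb is B (letter B, 4 semitones down).
An augmented fourth up from B is E# (letter E, 6 semitones up).

E#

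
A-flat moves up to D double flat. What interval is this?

diminished fourth

The letter names run A→D, a span of 3 letter steps, so the interval is some kind of fourth.
Ab to Dbb is 4 semitones. A perfect fourth is 5, so 4 makes it diminished.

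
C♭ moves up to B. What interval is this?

augmented seventh

The letter names run C→B, a span of 6 letter steps, so the interval is some kind of seventh.
Cb to B is 12 semitones. A major seventh is 11, so 12 makes it augmented.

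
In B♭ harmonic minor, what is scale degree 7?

The Bb harmonic minor scale runs Bb C Db Eb F Gb A.
Degree 7 is A.

A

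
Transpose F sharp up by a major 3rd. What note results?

A third above F lands on the letter A.
A major third spans 4 semitones, so F# moves to pitch class 10. On the letter A that is A#.

A#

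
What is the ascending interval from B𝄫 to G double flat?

Counting letters B–C–D–E–F–G gives a sixth.
Bbb→Gbb = 8 semitones, 1 narrower than the major sixth (9), so minor.

minor sixth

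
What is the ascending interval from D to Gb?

Counting letters D–E–F–G gives a fourth.
D→Gb = 4 semitones, 1 narrower than the perfect fourth (5), so diminished.

diminished fourth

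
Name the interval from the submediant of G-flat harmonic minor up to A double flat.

perfect fourth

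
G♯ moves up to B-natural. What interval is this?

minor third

The letter names run G→B, a span of 2 letter steps, so the interval is some kind of third.
G# to B is 3 semitones. A major third is 4, so 3 makes it minor.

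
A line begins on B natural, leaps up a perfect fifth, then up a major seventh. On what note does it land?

A perfect fifth up from B is F# (letter F, 7 semitones up).
A major seventh up from F# is E# (letter E, 11 semitones up).

E#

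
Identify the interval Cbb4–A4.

The letter names run C→A, a span of 5 letter steps, so the interval is some kind of sixth.
Cbb to A is 11 semitones. A major sixth is 9, so 11 makes it doubly augmented.

doubly augmented sixth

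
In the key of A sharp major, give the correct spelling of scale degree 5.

E#

Degree 5 takes the letter 4 steps above A, which is E.
In major, degree 5 sits 7 semitones above the tonic. A# + 7 semitones is pitch class 5, spelled on E as E#.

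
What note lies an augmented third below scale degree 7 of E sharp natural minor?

Bb

Scale degree 7 of E# natural minor is D#.
An augmented third (5 semitones) below D# lands on the letter B, giving Bb.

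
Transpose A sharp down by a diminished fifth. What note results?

D##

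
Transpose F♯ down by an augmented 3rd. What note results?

A third below F lands on the letter D.
An augmented third spans 5 semitones, so F# moves to pitch class 1. On the letter D that is Db.

Db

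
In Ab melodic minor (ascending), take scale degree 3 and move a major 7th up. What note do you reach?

Bb

Scale degree 3 of Ab melodic minor (ascending) is Cb.
A major seventh (11 semitones) above Cb lands on the letter B, giving Bb.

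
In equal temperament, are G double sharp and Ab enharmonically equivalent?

No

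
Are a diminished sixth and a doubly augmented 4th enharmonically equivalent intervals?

A diminished sixth spans 7 semitones; a doubly augmented fourth spans 7.
They are enharmonically equivalent.

Yes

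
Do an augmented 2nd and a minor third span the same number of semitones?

An augmented second spans 3 semitones; a minor third spans 3.
They are enharmonically equivalent.

Yes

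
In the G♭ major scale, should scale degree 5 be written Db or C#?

Db

Each scale degree takes a distinct letter name. Degree 5 of a scale on G must use the letter D.
Db and C# are enharmonically the same pitch, but only Db uses the letter D, so it is the correct spelling here.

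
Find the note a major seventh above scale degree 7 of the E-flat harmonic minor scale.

Scale degree 7 of Eb harmonic minor is D.
A major seventh (11 semitones) above D lands on the letter C, giving C#.

C#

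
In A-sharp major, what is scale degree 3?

C##

Degree 3 takes the letter 2 steps above A, which is C.
In major, degree 3 sits 4 semitones above the tonic. A# + 4 semitones is pitch class 2, spelled on C as C##.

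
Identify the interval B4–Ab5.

diminished seventh

Counting letters B–C–D–E–F–G–A gives a seventh.
B→Ab = 9 semitones, 2 narrower than the major seventh (11), so diminished.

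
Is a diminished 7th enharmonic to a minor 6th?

A diminished seventh spans 9 semitones; a minor sixth spans 8.
The spans differ, so they are not enharmonic equivalents.

No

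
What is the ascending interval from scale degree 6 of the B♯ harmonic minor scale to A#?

major second

Scale degree 6 of B# harmonic minor is G#.
G# up to A#: letters G→A make it a second; 2 semitones makes it major.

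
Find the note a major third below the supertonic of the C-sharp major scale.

B

The supertonic of C# major is D#.
A major third (4 semitones) below D# lands on the letter B, giving B.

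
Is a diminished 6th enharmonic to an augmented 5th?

No

A diminished sixth spans 7 semitones; an augmented fifth spans 8.
The spans differ, so they are not enharmonic equivalents.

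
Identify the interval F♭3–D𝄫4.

Counting letters F–G–A–B–C–D gives a sixth.
Fb→Dbb = 8 semitones, 1 narrower than the major sixth (9), so minor.

minor sixth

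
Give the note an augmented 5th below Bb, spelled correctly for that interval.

B down a perfect fifth is E, so the target letter is E.
From Bb, an augmented fifth is 8 semitones down: Ebb.

Ebb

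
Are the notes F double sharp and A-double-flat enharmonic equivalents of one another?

Yes

F## is pitch class 7; Abb is pitch class 7.
All spellings map to pitch class 7, so they are enharmonically equivalent.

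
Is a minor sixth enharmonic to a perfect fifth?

A minor sixth spans 8 semitones; a perfect fifth spans 7.
The spans differ, so they are not enharmonic equivalents.

No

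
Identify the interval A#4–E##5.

Counting letters A–B–C–D–E gives a fifth.
A#→E## = 8 semitones, 1 wider than the perfect fifth (7), so augmented.

augmented fifth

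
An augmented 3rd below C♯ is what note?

Ab

A third below C lands on the letter A.
An augmented third spans 5 semitones, so C# moves to pitch class 8. On the letter A that is Ab.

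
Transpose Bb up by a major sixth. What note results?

G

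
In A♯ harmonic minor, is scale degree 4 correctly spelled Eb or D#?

D#

Each scale degree takes a distinct letter name. Degree 4 of a scale on A must use the letter D.
D# and Eb are enharmonically the same pitch, but only D# uses the letter D, so it is the correct spelling here.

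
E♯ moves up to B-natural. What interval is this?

The letter names run E→B, a span of 4 letter steps, so the interval is some kind of fifth.
E# to B is 6 semitones. A perfect fifth is 7, so 6 makes it diminished.

diminished fifth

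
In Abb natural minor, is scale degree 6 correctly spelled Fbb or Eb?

Fbb

Each scale degree takes a distinct letter name. Degree 6 of a scale on A must use the letter F.
Fbb and Eb are enharmonically the same pitch, but only Fbb uses the letter F, so it is the correct spelling here.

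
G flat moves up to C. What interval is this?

augmented fourth

The letter names run G→C, a span of 3 letter steps, so the interval is some kind of fourth.
Gb to C is 6 semitones. A perfect fourth is 5, so 6 makes it augmented.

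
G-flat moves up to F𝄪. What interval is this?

Counting letters G–A–B–C–D–E–F gives a seventh.
Gb→F## = 13 semitones, 2 wider than the major seventh (11), so doubly augmented.

doubly augmented seventh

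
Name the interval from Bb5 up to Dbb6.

diminished third

The letter names run B→D, a span of 2 letter steps, so the interval is some kind of third.
Bb to Dbb is 2 semitones. A major third is 4, so 2 makes it diminished.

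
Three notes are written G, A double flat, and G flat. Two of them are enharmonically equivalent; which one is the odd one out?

Gb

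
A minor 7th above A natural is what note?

A seventh above A lands on the letter G.
A minor seventh spans 10 semitones, so A moves to pitch class 7. On the letter G that is G.

G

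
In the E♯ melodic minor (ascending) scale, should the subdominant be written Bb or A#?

A#

Each scale degree takes a distinct letter name. Degree 4 of a scale on E must use the letter A.
A# and Bb are enharmonically the same pitch, but only A# uses the letter A, so it is the correct spelling here.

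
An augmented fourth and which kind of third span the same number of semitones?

doubly augmented

An augmented fourth spans 6 semitones.
A third spanning 6 semitones is doubly augmented (the major third is 4).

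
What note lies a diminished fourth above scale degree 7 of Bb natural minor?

Dbb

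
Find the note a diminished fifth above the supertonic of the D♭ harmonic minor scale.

The supertonic of Db harmonic minor is Eb.
A diminished fifth (6 semitones) above Eb lands on the letter B, giving Bbb.

Bbb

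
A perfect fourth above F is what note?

Bb

F up a perfect fourth is Bb, so the target letter is B.
From F, a perfect fourth is 5 semitones up: Bb.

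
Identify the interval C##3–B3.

Counting letters C–D–E–F–G–A–B gives a seventh.
C##→B = 9 semitones, 2 narrower than the major seventh (11), so diminished.

diminished seventh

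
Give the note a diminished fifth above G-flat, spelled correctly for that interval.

Dbb

G up a perfect fifth is D, so the target letter is D.
From Gb, a diminished fifth is 6 semitones up: Dbb.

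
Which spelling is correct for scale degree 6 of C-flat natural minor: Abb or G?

Each scale degree takes a distinct letter name. Degree 6 of a scale on C must use the letter A.
Abb and G are enharmonically the same pitch, but only Abb uses the letter A, so it is the correct spelling here.

Abb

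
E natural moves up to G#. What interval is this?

major third

The letter names run E→G, a span of 2 letter steps, so the interval is some kind of third.
E to G# is 4 semitones. A major third is 4, so 4 makes it major.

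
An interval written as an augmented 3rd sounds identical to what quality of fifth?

doubly diminished

An augmented third spans 5 semitones.
A fifth spanning 5 semitones is doubly diminished (the perfect fifth is 7).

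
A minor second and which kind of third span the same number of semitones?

A minor second spans 1 semitone.
A third spanning 1 semitone is doubly diminished (the major third is 4).

doubly diminished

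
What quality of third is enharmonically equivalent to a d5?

A diminished fifth spans 6 semitones.
A third spanning 6 semitones is doubly augmented (the major third is 4).

doubly augmented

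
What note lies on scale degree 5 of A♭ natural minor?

Eb

Degree 5 takes the letter 4 steps above A, which is E.
In natural minor, degree 5 sits 7 semitones above the tonic. Ab + 7 semitones is pitch class 3, spelled on E as Eb.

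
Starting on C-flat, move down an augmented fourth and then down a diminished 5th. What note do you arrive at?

An augmented fourth down from Cb is Gbb (letter G, 6 semitones down).
A diminished fifth down from Gbb is Cb (letter C, 6 semitones down).

Cb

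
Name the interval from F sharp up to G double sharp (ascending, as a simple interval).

augmented second

The letter names run F→G, a span of 1 letter step, so the interval is some kind of second.
F# to G## is 3 semitones. A major second is 2, so 3 makes it augmented.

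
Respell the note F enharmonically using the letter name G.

Gbb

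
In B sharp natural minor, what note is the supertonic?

Degree 2 takes the letter 1 step above B, which is C.
In natural minor, degree 2 sits 2 semitones above the tonic. B# + 2 semitones is pitch class 2, spelled on C as C##.

C##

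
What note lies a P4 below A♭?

Eb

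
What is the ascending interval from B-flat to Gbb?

Counting letters B–C–D–E–F–G gives a sixth.
Bb→Gbb = 7 semitones, 2 narrower than the major sixth (9), so diminished.

diminished sixth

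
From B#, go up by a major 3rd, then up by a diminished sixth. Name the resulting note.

A major third up from B# is D## (letter D, 4 semitones up).
A diminished sixth up from D## is B (letter B, 7 semitones up).

B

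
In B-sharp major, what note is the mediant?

Degree 3 takes the letter 2 steps above B, which is D.
In major, degree 3 sits 4 semitones above the tonic. B# + 4 semitones is pitch class 4, spelled on D as D##.

D##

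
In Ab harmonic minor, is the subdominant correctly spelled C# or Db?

Db

Each scale degree takes a distinct letter name. Degree 4 of a scale on A must use the letter D.
Db and C# are enharmonically the same pitch, but only Db uses the letter D, so it is the correct spelling here.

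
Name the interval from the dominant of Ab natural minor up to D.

The dominant of Ab natural minor is Eb.
Eb up to D: letters E→D make it a seventh; 11 semitones makes it major.

major seventh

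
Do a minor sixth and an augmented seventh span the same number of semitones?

No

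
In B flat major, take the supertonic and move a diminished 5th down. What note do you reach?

F#

The supertonic of Bb major is C.
A diminished fifth (6 semitones) below C lands on the letter F, giving F#.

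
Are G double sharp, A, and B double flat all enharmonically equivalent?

Yes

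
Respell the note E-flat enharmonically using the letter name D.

Plain D sits 1 semitone below Eb, so on the letter D the same pitch needs a sharp: D#.

D#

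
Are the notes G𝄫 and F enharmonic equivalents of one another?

Yes

Gbb = pitch class 5 and F = pitch class 5 — the same pitch class, so they are enharmonic equivalents.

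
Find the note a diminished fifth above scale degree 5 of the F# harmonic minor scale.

Scale degree 5 of F# harmonic minor is C#.
A diminished fifth (6 semitones) above C# lands on the letter G, giving G.

G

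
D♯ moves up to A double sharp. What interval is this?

The letter names run D→A, a span of 4 letter steps, so the interval is some kind of fifth.
D# to A## is 8 semitones. A perfect fifth is 7, so 8 makes it augmented.

augmented fifth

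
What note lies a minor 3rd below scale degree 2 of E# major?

Scale degree 2 of E# major is F##.
A minor third (3 semitones) below F## lands on the letter D, giving D##.

D##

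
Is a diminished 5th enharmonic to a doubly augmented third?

Yes

A diminished fifth spans 6 semitones; a doubly augmented third spans 6.
They are enharmonically equivalent.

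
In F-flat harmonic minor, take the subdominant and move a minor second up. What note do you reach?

Cbb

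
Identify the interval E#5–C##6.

Counting letters E–F–G–A–B–C gives a sixth.
E#→C## = 9 semitones, exactly the major sixth.

major sixth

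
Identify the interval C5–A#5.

Counting letters C–D–E–F–G–A gives a sixth.
C→A# = 10 semitones, 1 wider than the major sixth (9), so augmented.

augmented sixth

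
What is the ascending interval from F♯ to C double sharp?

augmented fifth

The letter names run F→C, a span of 4 letter steps, so the interval is some kind of fifth.
F# to C## is 8 semitones. A perfect fifth is 7, so 8 makes it augmented.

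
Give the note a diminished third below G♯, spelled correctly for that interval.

E##

G down a major third is Eb, so the target letter is E.
From G#, a diminished third is 2 semitones down: E##.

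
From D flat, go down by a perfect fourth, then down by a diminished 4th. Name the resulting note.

E

A perfect fourth down from Db is Ab (letter A, 5 semitones down).
A diminished fourth down from Ab is E (letter E, 4 semitones down).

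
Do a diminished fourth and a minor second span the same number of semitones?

No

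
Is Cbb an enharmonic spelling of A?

Cbb is pitch class 10; A is pitch class 9.
The pitch classes differ (10 vs. 9), so they are not enharmonic equivalents.

No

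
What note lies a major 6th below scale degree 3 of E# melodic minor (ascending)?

Scale degree 3 of E# melodic minor (ascending) is G#.
A major sixth (9 semitones) below G# lands on the letter B, giving B.

B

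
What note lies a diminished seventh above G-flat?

Fbb

G up a major seventh is F#, so the target letter is F.
From Gb, a diminished seventh is 9 semitones up: Fbb.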